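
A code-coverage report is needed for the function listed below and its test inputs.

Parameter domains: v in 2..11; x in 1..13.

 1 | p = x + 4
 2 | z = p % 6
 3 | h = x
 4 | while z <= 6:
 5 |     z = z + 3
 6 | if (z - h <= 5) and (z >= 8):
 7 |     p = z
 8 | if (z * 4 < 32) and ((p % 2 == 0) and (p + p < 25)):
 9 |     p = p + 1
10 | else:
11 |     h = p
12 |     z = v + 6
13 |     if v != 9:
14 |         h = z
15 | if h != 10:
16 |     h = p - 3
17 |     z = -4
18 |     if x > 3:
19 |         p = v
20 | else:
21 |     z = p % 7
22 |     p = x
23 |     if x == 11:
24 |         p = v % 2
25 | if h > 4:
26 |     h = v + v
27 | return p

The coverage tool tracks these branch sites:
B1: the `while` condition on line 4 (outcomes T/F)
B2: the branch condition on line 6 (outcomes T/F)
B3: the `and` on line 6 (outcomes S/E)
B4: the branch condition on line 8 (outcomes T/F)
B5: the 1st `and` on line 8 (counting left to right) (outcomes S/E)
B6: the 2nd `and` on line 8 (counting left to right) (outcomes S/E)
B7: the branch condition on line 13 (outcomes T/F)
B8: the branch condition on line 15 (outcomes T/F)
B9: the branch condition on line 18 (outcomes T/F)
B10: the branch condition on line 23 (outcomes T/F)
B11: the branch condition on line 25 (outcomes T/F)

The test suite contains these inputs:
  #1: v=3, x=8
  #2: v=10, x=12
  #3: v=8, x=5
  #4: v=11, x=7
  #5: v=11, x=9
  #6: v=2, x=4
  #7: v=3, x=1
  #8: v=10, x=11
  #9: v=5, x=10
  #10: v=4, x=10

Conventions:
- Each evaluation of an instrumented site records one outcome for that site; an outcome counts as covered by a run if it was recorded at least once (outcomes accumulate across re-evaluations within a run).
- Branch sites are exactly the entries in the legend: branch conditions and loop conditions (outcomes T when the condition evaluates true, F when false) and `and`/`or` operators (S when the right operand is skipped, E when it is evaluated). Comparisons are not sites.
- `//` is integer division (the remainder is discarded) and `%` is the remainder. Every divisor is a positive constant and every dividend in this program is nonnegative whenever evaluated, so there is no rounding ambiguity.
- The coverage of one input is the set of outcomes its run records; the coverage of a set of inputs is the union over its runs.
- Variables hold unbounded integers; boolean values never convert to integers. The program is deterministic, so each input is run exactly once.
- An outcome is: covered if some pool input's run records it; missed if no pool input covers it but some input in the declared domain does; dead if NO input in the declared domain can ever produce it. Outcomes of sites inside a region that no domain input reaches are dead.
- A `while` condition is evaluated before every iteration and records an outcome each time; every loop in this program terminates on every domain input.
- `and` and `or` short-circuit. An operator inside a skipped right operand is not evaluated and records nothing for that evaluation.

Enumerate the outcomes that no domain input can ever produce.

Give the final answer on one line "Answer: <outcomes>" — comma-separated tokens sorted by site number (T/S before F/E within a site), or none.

sweeping the full domain (130 inputs) for each outcome:
  reachable outcomes have witnesses, e.g. B1=T (e.g. v=2, x=1), B1=F (e.g. v=2, x=1), B2=T (e.g. v=2, x=4), B2=F (e.g. v=2, x=1)

Answer: none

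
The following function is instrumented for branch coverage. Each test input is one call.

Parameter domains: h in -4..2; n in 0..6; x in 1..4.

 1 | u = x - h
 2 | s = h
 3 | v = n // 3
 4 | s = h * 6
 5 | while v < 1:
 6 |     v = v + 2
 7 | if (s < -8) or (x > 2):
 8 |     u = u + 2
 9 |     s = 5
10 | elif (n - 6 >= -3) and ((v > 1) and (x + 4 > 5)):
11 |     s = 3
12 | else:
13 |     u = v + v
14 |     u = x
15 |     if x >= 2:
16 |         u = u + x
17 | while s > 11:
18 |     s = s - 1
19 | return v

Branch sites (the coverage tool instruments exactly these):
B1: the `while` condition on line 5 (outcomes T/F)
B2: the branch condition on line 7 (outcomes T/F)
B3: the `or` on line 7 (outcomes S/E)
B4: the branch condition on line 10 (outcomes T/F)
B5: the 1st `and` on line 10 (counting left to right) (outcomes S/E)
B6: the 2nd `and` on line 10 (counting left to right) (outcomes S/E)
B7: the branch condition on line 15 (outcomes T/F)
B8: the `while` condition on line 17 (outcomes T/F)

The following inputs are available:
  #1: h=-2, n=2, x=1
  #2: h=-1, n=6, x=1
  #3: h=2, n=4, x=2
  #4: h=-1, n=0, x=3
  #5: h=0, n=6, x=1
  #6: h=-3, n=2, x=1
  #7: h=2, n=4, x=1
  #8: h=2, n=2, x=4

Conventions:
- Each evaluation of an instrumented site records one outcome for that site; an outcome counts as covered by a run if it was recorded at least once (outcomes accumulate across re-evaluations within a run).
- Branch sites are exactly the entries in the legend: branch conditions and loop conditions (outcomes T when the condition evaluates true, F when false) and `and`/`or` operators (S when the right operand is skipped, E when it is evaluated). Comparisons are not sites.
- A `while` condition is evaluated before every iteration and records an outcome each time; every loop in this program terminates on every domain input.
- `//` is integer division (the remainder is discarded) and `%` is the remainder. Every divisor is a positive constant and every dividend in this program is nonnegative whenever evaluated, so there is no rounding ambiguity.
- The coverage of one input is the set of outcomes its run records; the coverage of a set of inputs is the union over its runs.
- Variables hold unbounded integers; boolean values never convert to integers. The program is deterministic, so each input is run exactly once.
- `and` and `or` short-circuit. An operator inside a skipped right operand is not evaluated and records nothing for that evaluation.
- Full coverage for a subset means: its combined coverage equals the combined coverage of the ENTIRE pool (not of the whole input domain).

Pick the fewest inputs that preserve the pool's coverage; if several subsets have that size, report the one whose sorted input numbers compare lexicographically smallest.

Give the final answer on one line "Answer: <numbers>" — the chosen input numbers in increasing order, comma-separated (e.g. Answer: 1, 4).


input #1, h=-2, n=2, x=1: events B1->T, B1->F, B3->S, B2->T, B8->F; outcomes B1=T, B1=F, B2=T, B3=S, B8=F
input #2, h=-1, n=6, x=1: events B1->F, B3->E, B2->F, B5->E, B6->E, B4->F, B7->F, B8->F; outcomes B1=F, B2=F, B3=E, B4=F, B5=E, B6=E, B7=F, B8=F
input #3, h=2, n=4, x=2: events B1->F, B3->E, B2->F, B5->E, B6->S, B4->F, B7->T, B8->T, B8->F; outcomes B1=F, B2=F, B3=E, B4=F, B5=E, B6=S, B7=T, B8=T, B8=F
input #4, h=-1, n=0, x=3: events B1->T, B1->F, B3->E, B2->T, B8->F; outcomes B1=T, B1=F, B2=T, B3=E, B8=F
input #5, h=0, n=6, x=1: events B1->F, B3->E, B2->F, B5->E, B6->E, B4->F, B7->F, B8->F; outcomes B1=F, B2=F, B3=E, B4=F, B5=E, B6=E, B7=F, B8=F
input #6, h=-3, n=2, x=1: events B1->T, B1->F, B3->S, B2->T, B8->F; outcomes B1=T, B1=F, B2=T, B3=S, B8=F
input #7, h=2, n=4, x=1: events B1->F, B3->E, B2->F, B5->E, B6->S, B4->F, B7->F, B8->T, B8->F; outcomes B1=F, B2=F, B3=E, B4=F, B5=E, B6=S, B7=F, B8=T, B8=F
input #8, h=2, n=2, x=4: events B1->T, B1->F, B3->E, B2->T, B8->F; outcomes B1=T, B1=F, B2=T, B3=E, B8=F
together the pool reaches 14 outcomes: B1=T, B1=F, B2=T, B2=F, B3=S, B3=E, B4=F, B5=E, B6=S, B6=E, B7=T, B7=F, B8=T, B8=F
size 1 is not enough: best union over all size-1 subsets is 9/14
size 2 is not enough: best union over all size-2 subsets is 12/14
size 3: inputs {1, 2, 3} cover all 14 outcomes, and no lexicographically smaller subset of this size does
Answer: 1, 2, 3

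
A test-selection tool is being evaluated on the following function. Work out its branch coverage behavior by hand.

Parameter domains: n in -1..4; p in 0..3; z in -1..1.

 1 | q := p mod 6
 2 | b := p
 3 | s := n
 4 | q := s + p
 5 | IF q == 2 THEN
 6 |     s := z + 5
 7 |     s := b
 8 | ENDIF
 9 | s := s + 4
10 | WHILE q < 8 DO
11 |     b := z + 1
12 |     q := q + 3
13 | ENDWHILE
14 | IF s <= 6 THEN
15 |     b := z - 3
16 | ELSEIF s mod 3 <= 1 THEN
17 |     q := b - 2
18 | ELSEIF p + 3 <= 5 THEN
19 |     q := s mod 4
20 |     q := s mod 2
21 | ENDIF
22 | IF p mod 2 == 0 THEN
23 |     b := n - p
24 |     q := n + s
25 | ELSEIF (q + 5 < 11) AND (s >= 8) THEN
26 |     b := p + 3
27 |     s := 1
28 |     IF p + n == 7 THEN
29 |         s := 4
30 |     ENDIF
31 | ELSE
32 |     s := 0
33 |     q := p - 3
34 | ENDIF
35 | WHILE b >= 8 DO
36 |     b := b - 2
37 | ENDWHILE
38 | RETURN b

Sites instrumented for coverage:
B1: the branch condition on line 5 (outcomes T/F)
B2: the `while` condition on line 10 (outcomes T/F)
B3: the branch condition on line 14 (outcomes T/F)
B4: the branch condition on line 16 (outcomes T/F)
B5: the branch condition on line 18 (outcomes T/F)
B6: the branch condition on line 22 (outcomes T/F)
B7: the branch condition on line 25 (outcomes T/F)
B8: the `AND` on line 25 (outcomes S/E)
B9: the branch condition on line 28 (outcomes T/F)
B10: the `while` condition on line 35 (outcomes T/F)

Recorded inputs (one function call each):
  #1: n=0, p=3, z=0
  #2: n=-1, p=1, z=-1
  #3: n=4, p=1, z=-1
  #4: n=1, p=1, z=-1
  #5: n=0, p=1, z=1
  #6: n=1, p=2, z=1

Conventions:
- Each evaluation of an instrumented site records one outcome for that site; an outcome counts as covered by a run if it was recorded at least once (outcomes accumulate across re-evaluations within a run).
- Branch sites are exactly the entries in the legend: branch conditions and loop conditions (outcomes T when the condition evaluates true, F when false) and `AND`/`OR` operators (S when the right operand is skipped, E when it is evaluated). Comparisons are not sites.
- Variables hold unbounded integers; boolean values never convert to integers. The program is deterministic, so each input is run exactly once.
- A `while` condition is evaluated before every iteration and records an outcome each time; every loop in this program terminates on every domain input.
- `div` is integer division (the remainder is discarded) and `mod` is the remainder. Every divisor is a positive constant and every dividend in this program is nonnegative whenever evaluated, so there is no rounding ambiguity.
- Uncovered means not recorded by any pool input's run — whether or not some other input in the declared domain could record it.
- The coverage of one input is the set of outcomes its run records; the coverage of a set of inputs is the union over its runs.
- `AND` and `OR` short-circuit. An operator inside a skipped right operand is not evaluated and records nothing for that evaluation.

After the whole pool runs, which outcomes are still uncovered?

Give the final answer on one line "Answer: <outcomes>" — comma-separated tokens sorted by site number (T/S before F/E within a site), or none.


run #1 (n=0, p=3, z=0) runs B1->F, B2->T, B2->T, B2->F, B3->T, B6->F, B8->S, B7->F, B10->F; records B1=F, B2=T, B2=F, B3=T, B6=F, B7=F, B8=S, B10=F
run #2 (n=-1, p=1, z=-1) runs B1->F, B2->T, B2->T, B2->T, B2->F, B3->T, B6->F, B8->S, B7->F, B10->F; records B1=F, B2=T, B2=F, B3=T, B6=F, B7=F, B8=S, B10=F
run #3 (n=4, p=1, z=-1) runs B1->F, B2->T, B2->F, B3->F, B4->F, B5->T, B6->F, B8->E, B7->T, B9->F, B10->F; records B1=F, B2=T, B2=F, B3=F, B4=F, B5=T, B6=F, B7=T, B8=E, B9=F, B10=F
run #4 (n=1, p=1, z=-1) runs B1->T, B2->T, B2->T, B2->F, B3->T, B6->F, B8->S, B7->F, B10->F; records B1=T, B2=T, B2=F, B3=T, B6=F, B7=F, B8=S, B10=F
run #5 (n=0, p=1, z=1) runs B1->F, B2->T, B2->T, B2->T, B2->F, B3->T, B6->F, B8->S, B7->F, B10->F; records B1=F, B2=T, B2=F, B3=T, B6=F, B7=F, B8=S, B10=F
run #6 (n=1, p=2, z=1) runs B1->F, B2->T, B2->T, B2->F, B3->T, B6->T, B10->F; records B1=F, B2=T, B2=F, B3=T, B6=T, B10=F
union over the pool: B1=T, B1=F, B2=T, B2=F, B3=T, B3=F, B4=F, B5=T, B6=T, B6=F, B7=T, B7=F, B8=S, B8=E, B9=F, B10=F
uncovered (4 of 20): B4=T, B5=F, B9=T, B10=T
Answer: B4=T, B5=F, B9=T, B10=T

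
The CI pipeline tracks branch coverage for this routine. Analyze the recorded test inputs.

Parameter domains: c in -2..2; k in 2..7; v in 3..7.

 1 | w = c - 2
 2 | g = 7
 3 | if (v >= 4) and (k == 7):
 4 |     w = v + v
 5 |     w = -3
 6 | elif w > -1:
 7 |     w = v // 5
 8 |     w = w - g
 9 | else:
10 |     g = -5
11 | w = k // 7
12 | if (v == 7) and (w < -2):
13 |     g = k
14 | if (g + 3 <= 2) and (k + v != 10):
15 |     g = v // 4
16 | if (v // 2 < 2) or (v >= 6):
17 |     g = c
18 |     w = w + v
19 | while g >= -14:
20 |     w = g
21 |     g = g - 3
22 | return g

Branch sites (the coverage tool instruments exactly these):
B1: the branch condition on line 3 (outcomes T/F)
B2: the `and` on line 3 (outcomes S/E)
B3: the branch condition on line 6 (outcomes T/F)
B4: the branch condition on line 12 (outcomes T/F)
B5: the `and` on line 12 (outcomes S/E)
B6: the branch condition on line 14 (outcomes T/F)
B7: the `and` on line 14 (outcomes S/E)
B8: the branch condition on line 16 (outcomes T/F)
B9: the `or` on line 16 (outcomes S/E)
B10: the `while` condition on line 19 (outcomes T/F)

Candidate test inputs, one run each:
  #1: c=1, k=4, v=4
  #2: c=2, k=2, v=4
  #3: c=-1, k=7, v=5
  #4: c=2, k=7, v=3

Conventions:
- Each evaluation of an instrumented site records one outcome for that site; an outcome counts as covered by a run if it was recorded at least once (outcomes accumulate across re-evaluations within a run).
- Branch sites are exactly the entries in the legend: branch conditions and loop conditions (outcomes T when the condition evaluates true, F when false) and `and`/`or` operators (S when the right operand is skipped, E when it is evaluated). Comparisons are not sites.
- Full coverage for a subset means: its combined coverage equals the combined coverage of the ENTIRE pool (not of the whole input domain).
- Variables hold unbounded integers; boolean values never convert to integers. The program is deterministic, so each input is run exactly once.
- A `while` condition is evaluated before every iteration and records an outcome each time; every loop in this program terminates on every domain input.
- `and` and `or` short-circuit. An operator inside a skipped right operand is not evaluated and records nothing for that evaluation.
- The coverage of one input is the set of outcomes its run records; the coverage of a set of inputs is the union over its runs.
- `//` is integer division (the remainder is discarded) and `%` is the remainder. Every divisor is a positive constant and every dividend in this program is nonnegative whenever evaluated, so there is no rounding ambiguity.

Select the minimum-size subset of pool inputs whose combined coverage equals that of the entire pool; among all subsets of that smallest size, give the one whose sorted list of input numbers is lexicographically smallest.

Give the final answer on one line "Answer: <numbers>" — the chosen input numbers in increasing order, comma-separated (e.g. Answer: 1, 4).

input #1 (c=1, k=4, v=4): events B2->E, B1->F, B3->F, B5->S, B4->F, B7->E, B6->T, B9->E, B8->F, B10->T, B10->T, B10->T, B10->T, B10->T, ...; covers B1=F, B2=E, B3=F, B4=F, B5=S, B6=T, B7=E, B8=F, B9=E, B10=T, B10=F
input #2 (c=2, k=2, v=4): events B2->E, B1->F, B3->T, B5->S, B4->F, B7->S, B6->F, B9->E, B8->F, B10->T, B10->T, B10->T, B10->T, B10->T, ...; covers B1=F, B2=E, B3=T, B4=F, B5=S, B6=F, B7=S, B8=F, B9=E, B10=T, B10=F
input #3 (c=-1, k=7, v=5): events B2->E, B1->T, B5->S, B4->F, B7->S, B6->F, B9->E, B8->F, B10->T, B10->T, B10->T, B10->T, B10->T, B10->T, ...; covers B1=T, B2=E, B4=F, B5=S, B6=F, B7=S, B8=F, B9=E, B10=T, B10=F
input #4 (c=2, k=7, v=3): events B2->S, B1->F, B3->T, B5->S, B4->F, B7->S, B6->F, B9->S, B8->T, B10->T, B10->T, B10->T, B10->T, B10->T, ...; covers B1=F, B2=S, B3=T, B4=F, B5=S, B6=F, B7=S, B8=T, B9=S, B10=T, B10=F
the full pool covers 18 outcomes: B1=T, B1=F, B2=S, B2=E, B3=T, B3=F, B4=F, B5=S, B6=T, B6=F, B7=S, B7=E, B8=T, B8=F, B9=S, B9=E, B10=T, B10=F
no size-1 subset reaches all 18 outcomes (best union: 11/18)
no size-2 subset reaches all 18 outcomes (best union: 17/18)
inputs {1, 3, 4} (size 3) cover everything; no size-3 subset with a lexicographically smaller index list covers all 18

Answer: 1, 3, 4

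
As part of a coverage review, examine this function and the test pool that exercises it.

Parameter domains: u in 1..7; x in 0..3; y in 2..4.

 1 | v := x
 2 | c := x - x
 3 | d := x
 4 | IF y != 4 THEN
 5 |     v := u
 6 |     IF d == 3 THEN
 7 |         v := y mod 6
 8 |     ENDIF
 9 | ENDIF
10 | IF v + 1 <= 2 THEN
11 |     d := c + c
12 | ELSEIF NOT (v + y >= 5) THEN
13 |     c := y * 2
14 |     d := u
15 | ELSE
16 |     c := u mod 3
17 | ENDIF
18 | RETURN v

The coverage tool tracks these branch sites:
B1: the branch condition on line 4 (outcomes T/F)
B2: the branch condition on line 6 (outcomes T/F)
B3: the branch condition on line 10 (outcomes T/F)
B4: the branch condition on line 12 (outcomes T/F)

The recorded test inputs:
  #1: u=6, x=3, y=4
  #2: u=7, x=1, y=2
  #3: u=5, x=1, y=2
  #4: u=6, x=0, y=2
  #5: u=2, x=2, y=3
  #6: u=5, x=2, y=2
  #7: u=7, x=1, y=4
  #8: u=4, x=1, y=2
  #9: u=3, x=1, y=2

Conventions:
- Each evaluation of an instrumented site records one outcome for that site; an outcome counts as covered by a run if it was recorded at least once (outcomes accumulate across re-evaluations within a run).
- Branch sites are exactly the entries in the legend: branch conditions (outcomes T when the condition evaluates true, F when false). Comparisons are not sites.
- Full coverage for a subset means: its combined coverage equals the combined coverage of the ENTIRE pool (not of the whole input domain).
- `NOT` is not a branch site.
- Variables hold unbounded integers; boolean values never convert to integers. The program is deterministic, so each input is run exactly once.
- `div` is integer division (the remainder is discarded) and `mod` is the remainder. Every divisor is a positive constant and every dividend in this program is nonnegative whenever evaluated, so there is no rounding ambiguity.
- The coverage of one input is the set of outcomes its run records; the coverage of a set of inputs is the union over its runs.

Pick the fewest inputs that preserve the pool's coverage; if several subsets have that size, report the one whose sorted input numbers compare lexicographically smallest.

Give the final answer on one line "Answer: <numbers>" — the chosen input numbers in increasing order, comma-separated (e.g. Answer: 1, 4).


input #1 (u=6, x=3, y=4): covers B1=F, B3=F, B4=F
input #2 (u=7, x=1, y=2): covers B1=T, B2=F, B3=F, B4=F
input #3 (u=5, x=1, y=2): covers B1=T, B2=F, B3=F, B4=F
input #4 (u=6, x=0, y=2): covers B1=T, B2=F, B3=F, B4=F
input #5 (u=2, x=2, y=3): covers B1=T, B2=F, B3=F, B4=F
input #6 (u=5, x=2, y=2): covers B1=T, B2=F, B3=F, B4=F
input #7 (u=7, x=1, y=4): covers B1=F, B3=T
input #8 (u=4, x=1, y=2): covers B1=T, B2=F, B3=F, B4=F
input #9 (u=3, x=1, y=2): covers B1=T, B2=F, B3=F, B4=F
the full pool covers 6 outcomes: B1=T, B1=F, B2=F, B3=T, B3=F, B4=F
size 1 is not enough: best union over all size-1 subsets is 4/6
size 2: inputs {2, 7} cover all 6 outcomes, and no lexicographically smaller subset of this size does
Answer: 2, 7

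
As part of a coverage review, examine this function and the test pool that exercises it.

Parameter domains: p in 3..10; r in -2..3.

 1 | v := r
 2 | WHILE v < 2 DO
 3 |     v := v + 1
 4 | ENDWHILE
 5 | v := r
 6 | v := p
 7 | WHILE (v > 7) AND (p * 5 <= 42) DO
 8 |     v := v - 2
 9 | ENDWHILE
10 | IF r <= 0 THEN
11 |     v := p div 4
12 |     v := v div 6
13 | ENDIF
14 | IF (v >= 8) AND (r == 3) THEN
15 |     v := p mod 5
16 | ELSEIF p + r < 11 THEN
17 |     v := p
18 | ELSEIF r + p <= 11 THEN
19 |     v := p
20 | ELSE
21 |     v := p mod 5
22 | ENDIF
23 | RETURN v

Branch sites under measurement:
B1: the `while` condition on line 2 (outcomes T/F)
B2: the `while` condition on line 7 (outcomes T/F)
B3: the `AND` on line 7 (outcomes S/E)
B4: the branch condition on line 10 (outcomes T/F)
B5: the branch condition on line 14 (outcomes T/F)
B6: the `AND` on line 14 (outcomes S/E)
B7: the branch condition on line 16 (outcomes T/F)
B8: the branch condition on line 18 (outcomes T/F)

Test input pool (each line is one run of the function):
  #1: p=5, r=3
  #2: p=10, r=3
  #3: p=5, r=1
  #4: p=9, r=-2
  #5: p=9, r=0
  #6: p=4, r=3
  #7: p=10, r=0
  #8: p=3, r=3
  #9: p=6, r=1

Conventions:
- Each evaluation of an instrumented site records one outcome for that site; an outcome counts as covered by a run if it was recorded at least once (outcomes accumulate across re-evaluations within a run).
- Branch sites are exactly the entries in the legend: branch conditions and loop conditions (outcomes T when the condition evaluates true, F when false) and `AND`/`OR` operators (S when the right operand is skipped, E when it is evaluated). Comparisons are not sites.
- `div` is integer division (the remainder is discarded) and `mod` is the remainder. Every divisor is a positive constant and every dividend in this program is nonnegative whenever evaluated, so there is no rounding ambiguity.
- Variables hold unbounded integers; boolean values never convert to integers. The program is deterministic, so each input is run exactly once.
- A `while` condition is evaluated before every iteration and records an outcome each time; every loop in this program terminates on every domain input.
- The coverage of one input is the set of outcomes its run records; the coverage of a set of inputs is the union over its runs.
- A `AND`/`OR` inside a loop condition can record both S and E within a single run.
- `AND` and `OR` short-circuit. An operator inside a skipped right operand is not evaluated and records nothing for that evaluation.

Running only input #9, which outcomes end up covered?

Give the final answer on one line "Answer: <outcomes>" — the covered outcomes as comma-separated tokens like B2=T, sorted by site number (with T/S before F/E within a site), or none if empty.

Simulating input #9 (p=6, r=1) step by step:
  B1->T, B1->F, B3->S, B2->F, B4->F, B6->S, B5->F, B7->T
deduplicating events, the covered set is: B1=T, B1=F, B2=F, B3=S, B4=F, B5=F, B6=S, B7=T

Answer: B1=T, B1=F, B2=F, B3=S, B4=F, B5=F, B6=S, B7=T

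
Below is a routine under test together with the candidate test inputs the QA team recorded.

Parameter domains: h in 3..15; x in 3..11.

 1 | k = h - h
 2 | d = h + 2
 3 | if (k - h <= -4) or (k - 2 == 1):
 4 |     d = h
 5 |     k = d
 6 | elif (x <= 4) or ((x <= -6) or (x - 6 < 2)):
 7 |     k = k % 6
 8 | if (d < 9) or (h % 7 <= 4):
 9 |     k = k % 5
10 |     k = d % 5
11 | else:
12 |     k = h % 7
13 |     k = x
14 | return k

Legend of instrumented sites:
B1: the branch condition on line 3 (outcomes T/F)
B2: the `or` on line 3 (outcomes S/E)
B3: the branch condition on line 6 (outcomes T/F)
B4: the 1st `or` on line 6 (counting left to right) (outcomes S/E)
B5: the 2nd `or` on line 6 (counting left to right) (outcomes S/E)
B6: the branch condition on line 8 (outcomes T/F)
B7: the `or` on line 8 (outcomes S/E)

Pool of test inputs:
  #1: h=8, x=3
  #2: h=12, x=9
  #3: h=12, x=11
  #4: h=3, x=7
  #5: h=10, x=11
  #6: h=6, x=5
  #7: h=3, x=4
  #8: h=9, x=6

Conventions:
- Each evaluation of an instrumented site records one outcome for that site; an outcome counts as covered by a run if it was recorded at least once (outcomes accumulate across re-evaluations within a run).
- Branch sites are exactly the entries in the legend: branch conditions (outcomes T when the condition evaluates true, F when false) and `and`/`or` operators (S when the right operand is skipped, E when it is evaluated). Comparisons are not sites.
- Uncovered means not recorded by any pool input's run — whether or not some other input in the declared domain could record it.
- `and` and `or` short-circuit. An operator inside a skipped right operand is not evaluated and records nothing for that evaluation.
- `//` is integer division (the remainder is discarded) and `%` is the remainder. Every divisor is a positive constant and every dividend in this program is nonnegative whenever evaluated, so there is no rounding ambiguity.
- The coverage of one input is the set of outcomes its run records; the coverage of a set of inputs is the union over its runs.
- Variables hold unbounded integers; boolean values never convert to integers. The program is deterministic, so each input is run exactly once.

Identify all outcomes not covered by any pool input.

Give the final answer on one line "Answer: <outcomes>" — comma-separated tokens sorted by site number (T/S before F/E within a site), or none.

#1 (h=8, x=3) -> B2->S, B1->T, B7->S, B6->T; covered: B1=T, B2=S, B6=T, B7=S
#2 (h=12, x=9) -> B2->S, B1->T, B7->E, B6->F; covered: B1=T, B2=S, B6=F, B7=E
#3 (h=12, x=11) -> B2->S, B1->T, B7->E, B6->F; covered: B1=T, B2=S, B6=F, B7=E
#4 (h=3, x=7) -> B2->E, B1->F, B4->E, B5->E, B3->T, B7->S, B6->T; covered: B1=F, B2=E, B3=T, B4=E, B5=E, B6=T, B7=S
#5 (h=10, x=11) -> B2->S, B1->T, B7->E, B6->T; covered: B1=T, B2=S, B6=T, B7=E
#6 (h=6, x=5) -> B2->S, B1->T, B7->S, B6->T; covered: B1=T, B2=S, B6=T, B7=S
#7 (h=3, x=4) -> B2->E, B1->F, B4->S, B3->T, B7->S, B6->T; covered: B1=F, B2=E, B3=T, B4=S, B6=T, B7=S
#8 (h=9, x=6) -> B2->S, B1->T, B7->E, B6->T; covered: B1=T, B2=S, B6=T, B7=E
union over the pool: B1=T, B1=F, B2=S, B2=E, B3=T, B4=S, B4=E, B5=E, B6=T, B6=F, B7=S, B7=E
uncovered (2 of 14): B3=F, B5=S

Answer: B3=F, B5=S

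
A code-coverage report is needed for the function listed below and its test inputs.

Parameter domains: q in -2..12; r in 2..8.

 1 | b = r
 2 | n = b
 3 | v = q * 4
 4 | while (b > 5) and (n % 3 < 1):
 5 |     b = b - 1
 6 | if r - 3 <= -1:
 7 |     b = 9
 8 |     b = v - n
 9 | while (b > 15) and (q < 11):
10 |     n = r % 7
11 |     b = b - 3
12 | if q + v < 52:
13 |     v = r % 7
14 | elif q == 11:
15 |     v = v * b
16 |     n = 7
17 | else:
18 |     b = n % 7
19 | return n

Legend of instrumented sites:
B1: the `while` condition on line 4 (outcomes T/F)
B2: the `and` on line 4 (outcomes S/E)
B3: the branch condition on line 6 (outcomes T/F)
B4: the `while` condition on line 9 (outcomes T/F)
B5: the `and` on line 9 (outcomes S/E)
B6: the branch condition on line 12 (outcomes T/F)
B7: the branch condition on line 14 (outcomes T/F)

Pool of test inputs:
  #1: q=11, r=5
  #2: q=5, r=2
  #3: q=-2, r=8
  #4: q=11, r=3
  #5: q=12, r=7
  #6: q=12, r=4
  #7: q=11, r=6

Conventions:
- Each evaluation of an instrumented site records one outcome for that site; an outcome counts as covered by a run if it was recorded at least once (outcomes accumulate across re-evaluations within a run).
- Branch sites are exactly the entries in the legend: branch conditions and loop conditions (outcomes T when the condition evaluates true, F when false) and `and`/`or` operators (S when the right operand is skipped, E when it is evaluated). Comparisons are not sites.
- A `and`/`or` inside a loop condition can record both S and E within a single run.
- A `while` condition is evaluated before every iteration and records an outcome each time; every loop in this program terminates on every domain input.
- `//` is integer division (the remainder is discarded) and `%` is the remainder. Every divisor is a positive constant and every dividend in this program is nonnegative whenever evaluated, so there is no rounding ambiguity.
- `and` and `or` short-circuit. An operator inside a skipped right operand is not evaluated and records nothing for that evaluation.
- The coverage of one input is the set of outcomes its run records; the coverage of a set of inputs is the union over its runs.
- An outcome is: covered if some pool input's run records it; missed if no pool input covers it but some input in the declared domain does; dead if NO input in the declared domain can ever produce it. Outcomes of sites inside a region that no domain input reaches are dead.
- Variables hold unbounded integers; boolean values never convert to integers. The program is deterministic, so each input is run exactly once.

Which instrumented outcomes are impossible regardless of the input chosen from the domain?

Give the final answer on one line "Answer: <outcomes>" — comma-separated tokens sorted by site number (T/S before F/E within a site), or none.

sweeping the full domain (105 inputs) for each outcome:
  reachable outcomes have witnesses, e.g. B1=T (e.g. q=-2, r=6), B1=F (e.g. q=-2, r=2), B2=S (e.g. q=-2, r=2), B2=E (e.g. q=-2, r=6)

Answer: none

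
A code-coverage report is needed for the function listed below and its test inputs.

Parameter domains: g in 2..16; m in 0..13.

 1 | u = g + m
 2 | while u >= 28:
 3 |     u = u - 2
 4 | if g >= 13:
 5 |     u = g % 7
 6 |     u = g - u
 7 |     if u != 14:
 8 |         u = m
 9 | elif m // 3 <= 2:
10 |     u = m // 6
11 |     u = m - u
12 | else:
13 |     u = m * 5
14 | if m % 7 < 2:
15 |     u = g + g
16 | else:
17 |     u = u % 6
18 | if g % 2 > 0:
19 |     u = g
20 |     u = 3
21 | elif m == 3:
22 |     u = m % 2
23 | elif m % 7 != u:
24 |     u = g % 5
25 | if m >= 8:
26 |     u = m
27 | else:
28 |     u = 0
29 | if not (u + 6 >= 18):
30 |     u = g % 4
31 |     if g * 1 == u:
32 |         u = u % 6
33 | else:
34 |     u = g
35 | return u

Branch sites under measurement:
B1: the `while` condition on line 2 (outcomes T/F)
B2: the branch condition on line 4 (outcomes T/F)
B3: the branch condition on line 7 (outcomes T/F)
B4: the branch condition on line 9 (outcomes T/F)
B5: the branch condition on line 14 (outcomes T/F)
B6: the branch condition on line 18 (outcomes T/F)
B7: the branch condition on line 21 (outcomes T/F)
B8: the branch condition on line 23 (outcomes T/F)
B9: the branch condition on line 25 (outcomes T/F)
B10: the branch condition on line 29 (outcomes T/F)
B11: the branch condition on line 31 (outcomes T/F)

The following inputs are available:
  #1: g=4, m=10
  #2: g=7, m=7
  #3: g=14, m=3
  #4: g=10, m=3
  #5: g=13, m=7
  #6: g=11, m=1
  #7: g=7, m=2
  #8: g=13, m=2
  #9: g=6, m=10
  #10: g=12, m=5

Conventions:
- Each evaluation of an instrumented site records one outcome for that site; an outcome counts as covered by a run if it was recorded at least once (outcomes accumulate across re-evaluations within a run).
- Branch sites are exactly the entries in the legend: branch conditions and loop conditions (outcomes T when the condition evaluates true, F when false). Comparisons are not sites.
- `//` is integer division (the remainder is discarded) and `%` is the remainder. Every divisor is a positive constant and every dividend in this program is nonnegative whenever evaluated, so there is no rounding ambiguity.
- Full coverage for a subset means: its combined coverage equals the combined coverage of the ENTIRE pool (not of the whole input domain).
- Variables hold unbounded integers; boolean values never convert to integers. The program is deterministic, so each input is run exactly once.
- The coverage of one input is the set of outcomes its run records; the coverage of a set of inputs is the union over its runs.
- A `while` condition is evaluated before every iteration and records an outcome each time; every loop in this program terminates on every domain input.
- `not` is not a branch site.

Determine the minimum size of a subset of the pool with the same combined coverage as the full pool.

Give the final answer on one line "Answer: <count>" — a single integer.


input #1, g=4, m=10: events B1->F, B2->F, B4->F, B5->F, B6->F, B7->F, B8->T, B9->T, B10->T, B11->F; outcomes B1=F, B2=F, B4=F, B5=F, B6=F, B7=F, B8=T, B9=T, B10=T, B11=F
input #2, g=7, m=7: events B1->F, B2->F, B4->T, B5->T, B6->T, B9->F, B10->T, B11->F; outcomes B1=F, B2=F, B4=T, B5=T, B6=T, B9=F, B10=T, B11=F
input #3, g=14, m=3: events B1->F, B2->T, B3->F, B5->F, B6->F, B7->T, B9->F, B10->T, B11->F; outcomes B1=F, B2=T, B3=F, B5=F, B6=F, B7=T, B9=F, B10=T, B11=F
input #4, g=10, m=3: events B1->F, B2->F, B4->T, B5->F, B6->F, B7->T, B9->F, B10->T, B11->F; outcomes B1=F, B2=F, B4=T, B5=F, B6=F, B7=T, B9=F, B10=T, B11=F
input #5, g=13, m=7: events B1->F, B2->T, B3->T, B5->T, B6->T, B9->F, B10->T, B11->F; outcomes B1=F, B2=T, B3=T, B5=T, B6=T, B9=F, B10=T, B11=F
input #6, g=11, m=1: events B1->F, B2->F, B4->T, B5->T, B6->T, B9->F, B10->T, B11->F; outcomes B1=F, B2=F, B4=T, B5=T, B6=T, B9=F, B10=T, B11=F
input #7, g=7, m=2: events B1->F, B2->F, B4->T, B5->F, B6->T, B9->F, B10->T, B11->F; outcomes B1=F, B2=F, B4=T, B5=F, B6=T, B9=F, B10=T, B11=F
input #8, g=13, m=2: events B1->F, B2->T, B3->T, B5->F, B6->T, B9->F, B10->T, B11->F; outcomes B1=F, B2=T, B3=T, B5=F, B6=T, B9=F, B10=T, B11=F
input #9, g=6, m=10: events B1->F, B2->F, B4->F, B5->F, B6->F, B7->F, B8->T, B9->T, B10->T, B11->F; outcomes B1=F, B2=F, B4=F, B5=F, B6=F, B7=F, B8=T, B9=T, B10=T, B11=F
input #10, g=12, m=5: events B1->F, B2->F, B4->T, B5->F, B6->F, B7->F, B8->F, B9->F, B10->T, B11->F; outcomes B1=F, B2=F, B4=T, B5=F, B6=F, B7=F, B8=F, B9=F, B10=T, B11=F
pool-wide coverage (19 outcomes): B1=F, B2=T, B2=F, B3=T, B3=F, B4=T, B4=F, B5=T, B5=F, B6=T, B6=F, B7=T, B7=F, B8=T, B8=F, B9=T, B9=F, B10=T, B11=F
no size-1 subset reaches all 19 outcomes (best union: 10/19)
no size-2 subset reaches all 19 outcomes (best union: 15/19)
no size-3 subset reaches all 19 outcomes (best union: 17/19)
the canonical winner is {1, 3, 5, 10}: size 4, full 19-outcome coverage, earliest index list among size-4 covers
Answer: 4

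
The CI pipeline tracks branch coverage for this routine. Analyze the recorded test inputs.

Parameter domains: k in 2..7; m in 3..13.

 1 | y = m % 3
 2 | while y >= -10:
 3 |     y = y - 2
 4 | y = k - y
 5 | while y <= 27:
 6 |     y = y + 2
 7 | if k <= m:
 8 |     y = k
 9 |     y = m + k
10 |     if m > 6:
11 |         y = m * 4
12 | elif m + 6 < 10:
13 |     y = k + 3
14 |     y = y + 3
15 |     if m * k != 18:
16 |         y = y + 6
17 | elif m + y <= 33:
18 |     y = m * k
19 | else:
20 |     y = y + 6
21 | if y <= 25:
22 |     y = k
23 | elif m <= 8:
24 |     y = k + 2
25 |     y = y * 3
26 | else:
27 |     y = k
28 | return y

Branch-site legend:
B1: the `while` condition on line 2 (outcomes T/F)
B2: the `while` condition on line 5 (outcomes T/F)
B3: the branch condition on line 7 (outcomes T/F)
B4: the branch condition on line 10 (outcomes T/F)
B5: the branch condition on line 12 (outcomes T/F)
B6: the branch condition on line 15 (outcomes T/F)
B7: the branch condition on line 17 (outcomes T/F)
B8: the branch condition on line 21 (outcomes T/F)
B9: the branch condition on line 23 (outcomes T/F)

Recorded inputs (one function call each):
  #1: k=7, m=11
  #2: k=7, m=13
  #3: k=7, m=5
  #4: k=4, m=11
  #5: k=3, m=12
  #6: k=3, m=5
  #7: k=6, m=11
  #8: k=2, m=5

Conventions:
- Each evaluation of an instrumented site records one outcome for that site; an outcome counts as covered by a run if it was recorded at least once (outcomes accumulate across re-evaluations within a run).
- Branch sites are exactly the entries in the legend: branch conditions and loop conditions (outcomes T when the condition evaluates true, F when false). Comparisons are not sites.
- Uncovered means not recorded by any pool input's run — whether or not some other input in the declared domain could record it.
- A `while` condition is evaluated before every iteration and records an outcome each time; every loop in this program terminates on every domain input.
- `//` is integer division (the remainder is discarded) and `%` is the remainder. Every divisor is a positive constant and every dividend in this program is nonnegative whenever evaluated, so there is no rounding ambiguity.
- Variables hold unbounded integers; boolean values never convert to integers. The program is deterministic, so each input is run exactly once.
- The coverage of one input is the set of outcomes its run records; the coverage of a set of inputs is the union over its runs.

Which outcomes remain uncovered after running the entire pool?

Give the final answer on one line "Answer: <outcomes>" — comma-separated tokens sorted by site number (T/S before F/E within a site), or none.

run #1 (k=7, m=11) runs B1->T, B1->T, B1->T, B1->T, B1->T, B1->T, B1->T, B1->F, B2->T, B2->T, B2->T, B2->T, B2->T, B2->F, ...; records B1=T, B1=F, B2=T, B2=F, B3=T, B4=T, B8=F, B9=F
run #2 (k=7, m=13) runs B1->T, B1->T, B1->T, B1->T, B1->T, B1->T, B1->F, B2->T, B2->T, B2->T, B2->T, B2->T, B2->F, B3->T, ...; records B1=T, B1=F, B2=T, B2=F, B3=T, B4=T, B8=F, B9=F
run #3 (k=7, m=5) runs B1->T, B1->T, B1->T, B1->T, B1->T, B1->T, B1->T, B1->F, B2->T, B2->T, B2->T, B2->T, B2->T, B2->F, ...; records B1=T, B1=F, B2=T, B2=F, B3=F, B5=F, B7=F, B8=F, B9=T
run #4 (k=4, m=11) runs B1->T, B1->T, B1->T, B1->T, B1->T, B1->T, B1->T, B1->F, B2->T, B2->T, B2->T, B2->T, B2->T, B2->T, ...; records B1=T, B1=F, B2=T, B2=F, B3=T, B4=T, B8=F, B9=F
run #5 (k=3, m=12) runs B1->T, B1->T, B1->T, B1->T, B1->T, B1->T, B1->F, B2->T, B2->T, B2->T, B2->T, B2->T, B2->T, B2->T, ...; records B1=T, B1=F, B2=T, B2=F, B3=T, B4=T, B8=F, B9=F
run #6 (k=3, m=5) runs B1->T, B1->T, B1->T, B1->T, B1->T, B1->T, B1->T, B1->F, B2->T, B2->T, B2->T, B2->T, B2->T, B2->T, ...; records B1=T, B1=F, B2=T, B2=F, B3=T, B4=F, B8=T
run #7 (k=6, m=11) runs B1->T, B1->T, B1->T, B1->T, B1->T, B1->T, B1->T, B1->F, B2->T, B2->T, B2->T, B2->T, B2->T, B2->F, ...; records B1=T, B1=F, B2=T, B2=F, B3=T, B4=T, B8=F, B9=F
run #8 (k=2, m=5) runs B1->T, B1->T, B1->T, B1->T, B1->T, B1->T, B1->T, B1->F, B2->T, B2->T, B2->T, B2->T, B2->T, B2->T, ...; records B1=T, B1=F, B2=T, B2=F, B3=T, B4=F, B8=T
union over the pool: B1=T, B1=F, B2=T, B2=F, B3=T, B3=F, B4=T, B4=F, B5=F, B7=F, B8=T, B8=F, B9=T, B9=F
uncovered (4 of 18): B5=T, B6=T, B6=F, B7=T

Answer: B5=T, B6=T, B6=F, B7=T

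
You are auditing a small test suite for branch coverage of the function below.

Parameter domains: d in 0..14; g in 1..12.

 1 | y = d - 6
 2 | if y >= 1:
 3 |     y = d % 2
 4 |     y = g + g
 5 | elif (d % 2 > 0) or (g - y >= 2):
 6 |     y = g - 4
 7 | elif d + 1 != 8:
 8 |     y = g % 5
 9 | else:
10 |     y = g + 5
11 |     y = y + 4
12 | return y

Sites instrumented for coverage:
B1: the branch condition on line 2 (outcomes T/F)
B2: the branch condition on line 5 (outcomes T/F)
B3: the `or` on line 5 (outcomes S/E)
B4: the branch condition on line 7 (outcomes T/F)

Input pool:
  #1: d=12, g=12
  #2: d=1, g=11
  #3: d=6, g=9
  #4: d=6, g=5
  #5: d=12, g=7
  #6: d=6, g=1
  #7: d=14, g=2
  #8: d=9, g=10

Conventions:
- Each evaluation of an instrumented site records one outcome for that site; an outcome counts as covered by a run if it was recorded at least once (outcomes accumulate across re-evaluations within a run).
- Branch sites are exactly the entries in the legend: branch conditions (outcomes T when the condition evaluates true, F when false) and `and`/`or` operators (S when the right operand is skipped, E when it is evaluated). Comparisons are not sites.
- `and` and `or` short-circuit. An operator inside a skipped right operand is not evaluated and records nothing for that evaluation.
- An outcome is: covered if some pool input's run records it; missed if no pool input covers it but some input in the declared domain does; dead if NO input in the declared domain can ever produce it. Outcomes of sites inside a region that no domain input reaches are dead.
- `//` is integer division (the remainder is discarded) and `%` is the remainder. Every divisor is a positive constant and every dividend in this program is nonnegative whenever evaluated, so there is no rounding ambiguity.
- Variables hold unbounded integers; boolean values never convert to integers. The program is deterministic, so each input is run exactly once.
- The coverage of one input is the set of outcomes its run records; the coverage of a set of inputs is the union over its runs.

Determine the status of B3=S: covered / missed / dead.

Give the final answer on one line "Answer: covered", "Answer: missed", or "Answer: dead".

B3=S is recorded by pool input(s) 2 -> covered

Answer: covered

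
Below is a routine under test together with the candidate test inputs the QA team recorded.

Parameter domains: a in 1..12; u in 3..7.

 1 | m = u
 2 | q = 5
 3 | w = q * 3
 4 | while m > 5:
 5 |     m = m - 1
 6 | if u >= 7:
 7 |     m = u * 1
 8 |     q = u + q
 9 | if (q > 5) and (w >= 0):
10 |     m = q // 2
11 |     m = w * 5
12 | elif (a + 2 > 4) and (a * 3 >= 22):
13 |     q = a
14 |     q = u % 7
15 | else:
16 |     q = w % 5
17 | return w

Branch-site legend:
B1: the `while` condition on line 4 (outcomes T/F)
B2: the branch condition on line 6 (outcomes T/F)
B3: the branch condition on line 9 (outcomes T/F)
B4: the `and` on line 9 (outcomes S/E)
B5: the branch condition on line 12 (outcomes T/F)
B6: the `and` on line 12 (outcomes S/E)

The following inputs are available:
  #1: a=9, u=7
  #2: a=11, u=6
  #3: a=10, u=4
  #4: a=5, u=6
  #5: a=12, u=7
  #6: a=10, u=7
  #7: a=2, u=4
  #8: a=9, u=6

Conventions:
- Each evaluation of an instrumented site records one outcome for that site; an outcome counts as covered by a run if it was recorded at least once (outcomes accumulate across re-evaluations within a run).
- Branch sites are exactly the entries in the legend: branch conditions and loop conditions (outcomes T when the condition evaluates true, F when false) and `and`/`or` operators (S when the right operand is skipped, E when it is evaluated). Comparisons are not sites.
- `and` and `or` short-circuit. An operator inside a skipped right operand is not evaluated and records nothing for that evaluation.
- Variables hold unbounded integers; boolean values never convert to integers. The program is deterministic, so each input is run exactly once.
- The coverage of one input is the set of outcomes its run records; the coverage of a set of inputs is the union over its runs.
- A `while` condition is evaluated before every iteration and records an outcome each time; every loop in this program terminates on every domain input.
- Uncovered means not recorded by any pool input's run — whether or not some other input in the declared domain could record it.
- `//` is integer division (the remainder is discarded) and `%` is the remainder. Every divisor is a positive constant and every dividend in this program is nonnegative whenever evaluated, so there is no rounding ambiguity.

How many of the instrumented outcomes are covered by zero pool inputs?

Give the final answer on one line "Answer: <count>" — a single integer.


run #1 (a=9, u=7) runs B1->T, B1->T, B1->F, B2->T, B4->E, B3->T; records B1=T, B1=F, B2=T, B3=T, B4=E
run #2 (a=11, u=6) runs B1->T, B1->F, B2->F, B4->S, B3->F, B6->E, B5->T; records B1=T, B1=F, B2=F, B3=F, B4=S, B5=T, B6=E
run #3 (a=10, u=4) runs B1->F, B2->F, B4->S, B3->F, B6->E, B5->T; records B1=F, B2=F, B3=F, B4=S, B5=T, B6=E
run #4 (a=5, u=6) runs B1->T, B1->F, B2->F, B4->S, B3->F, B6->E, B5->F; records B1=T, B1=F, B2=F, B3=F, B4=S, B5=F, B6=E
run #5 (a=12, u=7) runs B1->T, B1->T, B1->F, B2->T, B4->E, B3->T; records B1=T, B1=F, B2=T, B3=T, B4=E
run #6 (a=10, u=7) runs B1->T, B1->T, B1->F, B2->T, B4->E, B3->T; records B1=T, B1=F, B2=T, B3=T, B4=E
run #7 (a=2, u=4) runs B1->F, B2->F, B4->S, B3->F, B6->S, B5->F; records B1=F, B2=F, B3=F, B4=S, B5=F, B6=S
run #8 (a=9, u=6) runs B1->T, B1->F, B2->F, B4->S, B3->F, B6->E, B5->T; records B1=T, B1=F, B2=F, B3=F, B4=S, B5=T, B6=E
union over the pool: B1=T, B1=F, B2=T, B2=F, B3=T, B3=F, B4=S, B4=E, B5=T, B5=F, B6=S, B6=E
uncovered (0 of 12): none
Answer: 0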